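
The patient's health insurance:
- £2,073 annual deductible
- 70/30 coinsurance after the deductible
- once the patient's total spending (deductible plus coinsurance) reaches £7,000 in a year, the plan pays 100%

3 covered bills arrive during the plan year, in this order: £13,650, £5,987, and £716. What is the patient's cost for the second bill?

Claim 1 — £13,650: deductible takes £2,073, £11,577 remains; 30% of £11,577 = £3,473.10. Patient owes £5,546.10 (running OOP £5,546.10).
Claim 2 — £5,987: deductible already satisfied, so patient's share is 30% × £5,987 = £1,796.10. That would push OOP to £7,342.20, over the £7,000 cap, so patient pays £7,000 − £5,546.10 = £1,453.90.

£1,453.90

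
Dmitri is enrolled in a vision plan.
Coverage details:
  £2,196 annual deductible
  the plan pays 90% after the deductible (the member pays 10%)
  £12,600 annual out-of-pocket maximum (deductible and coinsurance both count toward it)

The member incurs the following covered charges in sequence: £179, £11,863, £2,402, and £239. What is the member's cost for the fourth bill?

#1 (£179): entire amount goes to the deductible. Member owes £179 (running OOP £179).
#2 (£11,863): £2,017 finishes the deductible; £9,846 goes to coinsurance; member's 10% is £984.60. Member pays £3,001.60; OOP now £3,180.60.
#3 (£2,402): deductible already satisfied, so member's share is 10% × £2,402 = £240.20. Member owes £240.20 (running OOP £3,420.80).
#4 (£239): deductible already satisfied, so member's share is 10% × £239 = £23.90. Cost to member: £23.90. OOP to date £3,444.70.

£23.90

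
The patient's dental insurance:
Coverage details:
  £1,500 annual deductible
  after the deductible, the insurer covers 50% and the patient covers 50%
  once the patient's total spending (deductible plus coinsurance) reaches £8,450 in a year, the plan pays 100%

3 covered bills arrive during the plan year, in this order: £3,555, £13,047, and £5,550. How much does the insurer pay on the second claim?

£7,124.50

Claim 1 — £3,555: deductible takes £1,500, £2,055 remains; coinsurance £2,055 × 50% = £1,027.50. Cost to patient: £2,527.50. OOP to date £2,527.50. Plan pays £3,555 − £2,527.50 = £1,027.50.
Claim 2 — £13,047: deductible already satisfied, so patient's share is 50% × £13,047 = £6,523.50. Adding that to £2,527.50 gives £9,051, past the £8,450 cap; patient pays only £8,450 − £2,527.50 = £5,922.50. Plan pays £13,047 − £5,922.50 = £7,124.50.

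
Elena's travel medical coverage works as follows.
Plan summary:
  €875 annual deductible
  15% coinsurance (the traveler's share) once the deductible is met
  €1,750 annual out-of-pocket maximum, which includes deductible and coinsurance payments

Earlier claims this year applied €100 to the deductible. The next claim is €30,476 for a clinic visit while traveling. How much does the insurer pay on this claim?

€28,826

Deductible still to meet: €875 − €100 = €775.
That leaves €30,476 − €775 = €29,701 for coinsurance.
Traveler's 15% share of €29,701 is €4,455.15.
So the traveler owes €775 + €4,455.15 = €5,230.15 before any cap.
Year-to-date out-of-pocket would reach €100 + €5,230.15 = €5,330.15, above the €1,750 maximum, so the traveler pays only €1,750 − €100 = €1,650.
Insurer pays the balance: €30,476 − €1,650 = €28,826.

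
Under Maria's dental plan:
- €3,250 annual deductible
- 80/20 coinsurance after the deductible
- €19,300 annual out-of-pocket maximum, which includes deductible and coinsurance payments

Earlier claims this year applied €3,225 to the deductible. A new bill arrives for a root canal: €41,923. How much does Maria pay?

€8,404.60

Remaining deductible: €3,250 − €3,225 = €25.
The remaining €41,898 (= €41,923 − €25) moves to coinsurance.
Coinsurance: €41,898 × 20% = €8,379.60.
That puts the patient's cost at €25 + €8,379.60 = €8,404.60 before any cap.
Year-to-date out-of-pocket becomes €3,225 + €8,404.60 = €11,629.60, still under the €19,300 maximum, so no cap applies.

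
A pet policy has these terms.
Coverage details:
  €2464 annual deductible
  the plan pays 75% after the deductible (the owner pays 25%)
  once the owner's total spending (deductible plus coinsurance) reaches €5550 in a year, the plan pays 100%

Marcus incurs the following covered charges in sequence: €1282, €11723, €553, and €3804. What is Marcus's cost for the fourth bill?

Claim 1 — €1282: fully absorbed by the deductible. Cost to owner: €1282. OOP to date €1282.
Claim 2 — €11723: deductible takes €1182, €10541 remains; 25% of €10541 = €2635.25. Owner pays €3817.25; OOP now €5099.25.
Claim 3 — €553: deductible already satisfied, so owner's share is 25% × €553 = €138.25. Owner pays €138.25; OOP now €5237.50.
Claim 4 — €3804: deductible already satisfied, so owner's share is 25% × €3804 = €951. That would push OOP to €6188.50, over the €5550 cap, so owner pays €5550 − €5237.50 = €312.50.

€312.50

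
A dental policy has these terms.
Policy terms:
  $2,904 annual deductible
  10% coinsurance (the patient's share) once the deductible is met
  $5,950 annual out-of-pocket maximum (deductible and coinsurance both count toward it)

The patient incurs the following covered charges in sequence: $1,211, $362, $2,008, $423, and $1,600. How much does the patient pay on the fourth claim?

Claim 1 — $1,211: fully absorbed by the deductible. Patient pays $1,211; OOP now $1,211.
Claim 2 — $362: fully absorbed by the deductible. Cost to patient: $362. OOP to date $1,573.
Claim 3 — $2,008: $1,331 finishes the deductible; $677 goes to coinsurance; 10% of $677 = $67.70. Cost to patient: $1,398.70. OOP to date $2,971.70.
Claim 4 — $423: 10% coinsurance on $423 = $42.30. Cost to patient: $42.30. OOP to date $3,014.

$42.30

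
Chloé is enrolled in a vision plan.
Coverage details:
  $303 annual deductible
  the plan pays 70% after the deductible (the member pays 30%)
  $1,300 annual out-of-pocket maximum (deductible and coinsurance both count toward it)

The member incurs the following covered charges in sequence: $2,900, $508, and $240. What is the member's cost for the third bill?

$65.50

Claim 1 ($2,900): deductible takes $303, $2,597 remains; coinsurance $2,597 × 30% = $779.10. Member pays $1,082.10; OOP now $1,082.10.
Claim 2 ($508): deductible met; 30% of $508 = $152.40. Cost to member: $152.40. OOP to date $1,234.50.
Claim 3 ($240): deductible met; 30% of $240 = $72. Adding that to $1,234.50 gives $1,306.50, past the $1,300 cap; member pays only $1,300 − $1,234.50 = $65.50.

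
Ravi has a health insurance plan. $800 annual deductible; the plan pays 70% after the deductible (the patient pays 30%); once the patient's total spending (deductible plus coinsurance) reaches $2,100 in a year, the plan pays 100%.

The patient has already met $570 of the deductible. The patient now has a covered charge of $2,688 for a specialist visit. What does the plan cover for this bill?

$1,720.60

Deductible still to meet: $800 − $570 = $230.
That leaves $2,688 − $230 = $2,458 for coinsurance.
30% of $2,458 = $737.40 falls to the patient.
So the patient owes $230 + $737.40 = $967.40 before any cap.
Total out-of-pocket so far would be $570 + $967.40 = $1,537.40, below the $2,100 cap — no reduction.
Insurer pays the balance: $2,688 − $967.40 = $1,720.60.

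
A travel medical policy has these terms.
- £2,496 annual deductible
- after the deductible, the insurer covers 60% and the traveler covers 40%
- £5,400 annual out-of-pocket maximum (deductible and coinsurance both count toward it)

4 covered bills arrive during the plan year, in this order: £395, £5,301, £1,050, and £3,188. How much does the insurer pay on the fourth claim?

Claim 1 — £395: fully absorbed by the deductible. Cost to traveler: £395. OOP to date £395. Plan pays £395 − £395 = £0.
Claim 2 — £5,301: £2,101 finishes the deductible; £3,200 goes to coinsurance; coinsurance £3,200 × 40% = £1,280. Traveler owes £3,381 (running OOP £3,776). Insurer: £5,301 − £3,381 = £1,920.
Claim 3 — £1,050: 40% coinsurance on £1,050 = £420. Traveler owes £420 (running OOP £4,196). Insurer: £1,050 − £420 = £630.
Claim 4 — £3,188: deductible met; 40% of £3,188 = £1,275.20. That would push OOP to £5,471.20, over the £5,400 cap, so traveler pays £5,400 − £4,196 = £1,204. Plan pays £3,188 − £1,204 = £1,984.

£1,984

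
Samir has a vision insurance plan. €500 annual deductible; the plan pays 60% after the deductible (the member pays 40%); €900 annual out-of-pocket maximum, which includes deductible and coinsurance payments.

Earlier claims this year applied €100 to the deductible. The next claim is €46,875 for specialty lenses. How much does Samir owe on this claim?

€100 of the €500 deductible is already met, leaving €400.
After the €400 deductible portion, €46,875 − €400 = €46,475 is subject to coinsurance.
Member's 40% share of €46,475 is €18,590.
That puts the member's cost at €400 + €18,590 = €18,990 before any cap.
That would bring total out-of-pocket to €19,090, past the €900 cap. The member is capped at €900 − €100 = €800 on this claim.

€800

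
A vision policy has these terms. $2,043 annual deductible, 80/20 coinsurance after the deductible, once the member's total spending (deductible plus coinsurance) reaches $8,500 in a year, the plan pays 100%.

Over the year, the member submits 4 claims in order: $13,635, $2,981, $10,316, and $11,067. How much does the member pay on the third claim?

Claim 1 — $13,635: $2,043 to deductible, leaving $11,592; coinsurance $11,592 × 20% = $2,318.40. Cost to member: $4,361.40. OOP to date $4,361.40.
Claim 2 — $2,981: deductible met; 20% of $2,981 = $596.20. Member pays $596.20; OOP now $4,957.60.
Claim 3 — $10,316: deductible met; 20% of $10,316 = $2,063.20. Cost to member: $2,063.20. OOP to date $7,020.80.

$2,063.20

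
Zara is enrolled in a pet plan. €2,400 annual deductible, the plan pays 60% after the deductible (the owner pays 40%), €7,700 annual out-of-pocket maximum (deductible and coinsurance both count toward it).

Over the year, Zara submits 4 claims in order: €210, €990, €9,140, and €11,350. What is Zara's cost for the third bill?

€4,376

#1 (€210): entire amount goes to the deductible. Owner owes €210 (running OOP €210).
#2 (€990): entire amount goes to the deductible. Cost to owner: €990. OOP to date €1,200.
#3 (€9,140): deductible takes €1,200, €7,940 remains; 40% of €7,940 = €3,176. Owner owes €4,376 (running OOP €5,576).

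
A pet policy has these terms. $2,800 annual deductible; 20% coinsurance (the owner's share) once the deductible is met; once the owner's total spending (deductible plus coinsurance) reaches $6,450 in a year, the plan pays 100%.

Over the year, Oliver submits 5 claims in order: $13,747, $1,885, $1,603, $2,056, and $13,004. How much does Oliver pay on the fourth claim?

Bill 1, $13,747: $2,800 finishes the deductible; $10,947 goes to coinsurance; owner's 20% is $2,189.40. Owner pays $4,989.40; OOP now $4,989.40.
Bill 2, $1,885: deductible met; 20% of $1,885 = $377. Cost to owner: $377. OOP to date $5,366.40.
Bill 3, $1,603: 20% coinsurance on $1,603 = $320.60. Owner pays $320.60; OOP now $5,687.
Bill 4, $2,056: deductible met; 20% of $2,056 = $411.20. Cost to owner: $411.20. OOP to date $6,098.20.

$411.20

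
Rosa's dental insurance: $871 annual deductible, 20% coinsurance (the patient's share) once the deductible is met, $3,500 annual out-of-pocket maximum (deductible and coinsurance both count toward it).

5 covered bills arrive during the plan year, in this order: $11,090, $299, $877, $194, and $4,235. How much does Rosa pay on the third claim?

#1 ($11,090): $871 to deductible, leaving $10,219; coinsurance $10,219 × 20% = $2,043.80. Patient pays $2,914.80; OOP now $2,914.80.
#2 ($299): 20% coinsurance on $299 = $59.80. Cost to patient: $59.80. OOP to date $2,974.60.
#3 ($877): deductible already satisfied, so patient's share is 20% × $877 = $175.40. Cost to patient: $175.40. OOP to date $3,150.

$175.40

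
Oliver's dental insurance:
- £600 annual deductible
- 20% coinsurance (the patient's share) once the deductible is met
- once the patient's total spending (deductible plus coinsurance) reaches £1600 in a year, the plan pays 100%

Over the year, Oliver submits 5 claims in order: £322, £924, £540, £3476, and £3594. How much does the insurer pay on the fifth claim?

Claim 1 (£322): all of it applies to the deductible. Cost to patient: £322. OOP to date £322. Insurer: £322 − £322 = £0.
Claim 2 (£924): £278 to deductible, leaving £646; patient's 20% is £129.20. Cost to patient: £407.20. OOP to date £729.20. Insurer: £924 − £407.20 = £516.80.
Claim 3 (£540): 20% coinsurance on £540 = £108. Patient owes £108 (running OOP £837.20). Insurer: £540 − £108 = £432.
Claim 4 (£3476): deductible already satisfied, so patient's share is 20% × £3476 = £695.20. Cost to patient: £695.20. OOP to date £1532.40. Plan pays £3476 − £695.20 = £2780.80.
Claim 5 (£3594): 20% coinsurance on £3594 = £718.80. That would push OOP to £2251.20, over the £1600 cap, so patient pays £1600 − £1532.40 = £67.60. Plan pays £3594 − £67.60 = £3526.40.

£3526.40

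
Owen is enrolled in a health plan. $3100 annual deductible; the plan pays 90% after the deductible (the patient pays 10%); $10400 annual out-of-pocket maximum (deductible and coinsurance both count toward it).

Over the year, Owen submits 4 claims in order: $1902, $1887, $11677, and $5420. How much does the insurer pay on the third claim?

$10509.30

Claim 1 — $1902: fully absorbed by the deductible. Patient pays $1902; OOP now $1902. Insurer: $1902 − $1902 = $0.
Claim 2 — $1887: $1198 finishes the deductible; $689 goes to coinsurance; patient's 10% is $68.90. Cost to patient: $1266.90. OOP to date $3168.90. Insurer: $1887 − $1266.90 = $620.10.
Claim 3 — $11677: deductible already satisfied, so patient's share is 10% × $11677 = $1167.70. Patient pays $1167.70; OOP now $4336.60. Plan pays $11677 − $1167.70 = $10509.30.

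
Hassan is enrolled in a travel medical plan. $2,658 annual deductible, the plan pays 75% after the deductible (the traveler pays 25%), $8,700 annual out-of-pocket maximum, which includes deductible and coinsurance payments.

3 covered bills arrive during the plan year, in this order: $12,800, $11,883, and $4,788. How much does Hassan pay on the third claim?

Claim 1 — $12,800: $2,658 finishes the deductible; $10,142 goes to coinsurance; 25% of $10,142 = $2,535.50. Cost to traveler: $5,193.50. OOP to date $5,193.50.
Claim 2 — $11,883: deductible met; 25% of $11,883 = $2,970.75. Traveler pays $2,970.75; OOP now $8,164.25.
Claim 3 — $4,788: 25% coinsurance on $4,788 = $1,197. That would push OOP to $9,361.25, over the $8,700 cap, so traveler pays $8,700 − $8,164.25 = $535.75.

$535.75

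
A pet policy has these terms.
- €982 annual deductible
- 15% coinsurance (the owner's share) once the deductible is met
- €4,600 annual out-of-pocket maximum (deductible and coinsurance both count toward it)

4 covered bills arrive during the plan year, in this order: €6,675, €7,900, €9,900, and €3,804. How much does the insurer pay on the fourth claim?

Bill 1, €6,675: €982 to deductible, leaving €5,693; owner's 15% is €853.95. Owner pays €1,835.95; OOP now €1,835.95. Plan pays €6,675 − €1,835.95 = €4,839.05.
Bill 2, €7,900: deductible met; 15% of €7,900 = €1,185. Owner pays €1,185; OOP now €3,020.95. Plan pays €7,900 − €1,185 = €6,715.
Bill 3, €9,900: deductible already satisfied, so owner's share is 15% × €9,900 = €1,485. Cost to owner: €1,485. OOP to date €4,505.95. Plan pays €9,900 − €1,485 = €8,415.
Bill 4, €3,804: deductible already satisfied, so owner's share is 15% × €3,804 = €570.60. OOP would hit €5,076.55 > €4,600, so the cap limits the owner to €4,600 − €4,505.95 = €94.05. Insurer: €3,804 − €94.05 = €3,709.95.

€3,709.95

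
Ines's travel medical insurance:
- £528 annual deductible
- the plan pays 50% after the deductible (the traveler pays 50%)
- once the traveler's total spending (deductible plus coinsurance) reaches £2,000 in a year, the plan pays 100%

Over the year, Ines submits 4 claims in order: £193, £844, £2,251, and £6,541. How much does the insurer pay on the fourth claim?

Bill 1, £193: entire amount goes to the deductible. Traveler pays £193; OOP now £193. Plan pays £193 − £193 = £0.
Bill 2, £844: £335 finishes the deductible; £509 goes to coinsurance; 50% of £509 = £254.50. Cost to traveler: £589.50. OOP to date £782.50. Insurer: £844 − £589.50 = £254.50.
Bill 3, £2,251: deductible met; 50% of £2,251 = £1,125.50. Traveler owes £1,125.50 (running OOP £1,908). Insurer: £2,251 − £1,125.50 = £1,125.50.
Bill 4, £6,541: deductible met; 50% of £6,541 = £3,270.50. OOP would hit £5,178.50 > £2,000, so the cap limits the traveler to £2,000 − £1,908 = £92. Plan pays £6,541 − £92 = £6,449.

£6,449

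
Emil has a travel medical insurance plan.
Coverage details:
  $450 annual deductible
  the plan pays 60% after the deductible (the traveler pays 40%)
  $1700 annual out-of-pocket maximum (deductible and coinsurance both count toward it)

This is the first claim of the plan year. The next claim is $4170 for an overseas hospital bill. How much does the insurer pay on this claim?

Nothing has been paid toward the $450 deductible, so the first $450 of this charge is applied there.
After the $450 deductible portion, $4170 − $450 = $3720 is subject to coinsurance.
Traveler's 40% share of $3720 is $1488.
So the traveler owes $450 + $1488 = $1938 before any cap.
That would bring total out-of-pocket to $1938, past the $1700 cap. The traveler is capped at $1700 − $0 = $1700 on this claim.
The plan picks up $4170 − $1700 = $2470.

$2470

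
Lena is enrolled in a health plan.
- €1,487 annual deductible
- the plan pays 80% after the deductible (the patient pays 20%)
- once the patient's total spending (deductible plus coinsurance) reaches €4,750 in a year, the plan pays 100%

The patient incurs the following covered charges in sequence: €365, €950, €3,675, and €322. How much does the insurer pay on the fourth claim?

€257.60

#1 (€365): all of it applies to the deductible. Patient owes €365 (running OOP €365). Insurer: €365 − €365 = €0.
#2 (€950): fully absorbed by the deductible. Cost to patient: €950. OOP to date €1,315. Plan pays €950 − €950 = €0.
#3 (€3,675): €172 finishes the deductible; €3,503 goes to coinsurance; 20% of €3,503 = €700.60. Cost to patient: €872.60. OOP to date €2,187.60. Plan pays €3,675 − €872.60 = €2,802.40.
#4 (€322): deductible already satisfied, so patient's share is 20% × €322 = €64.40. Patient owes €64.40 (running OOP €2,252). Insurer: €322 − €64.40 = €257.60.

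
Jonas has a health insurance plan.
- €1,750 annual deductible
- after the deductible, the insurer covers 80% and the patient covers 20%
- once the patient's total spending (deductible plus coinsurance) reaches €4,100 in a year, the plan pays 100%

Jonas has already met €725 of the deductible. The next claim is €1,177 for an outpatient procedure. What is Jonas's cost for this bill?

€725 of the €1,750 deductible is already met, leaving €1,025.
That leaves €1,177 − €1,025 = €152 for coinsurance.
Patient's 20% share of €152 is €30.40.
Patient responsibility before any cap: €1,025 + €30.40 = €1,055.40.
Total out-of-pocket so far would be €725 + €1,055.40 = €1,780.40, below the €4,100 cap — no reduction.

€1,055.40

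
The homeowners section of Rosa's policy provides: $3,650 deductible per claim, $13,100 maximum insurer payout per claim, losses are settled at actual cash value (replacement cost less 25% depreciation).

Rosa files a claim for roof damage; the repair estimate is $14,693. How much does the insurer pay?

$7,369.75

Actual cash value after 25% depreciation: $14,693 × 75% = $11,019.75.
Less the $3,650 deductible: $11,019.75 − $3,650 = $7,369.75.
That's under the $13,100 cap, so the insurer reimburses the full $7,369.75.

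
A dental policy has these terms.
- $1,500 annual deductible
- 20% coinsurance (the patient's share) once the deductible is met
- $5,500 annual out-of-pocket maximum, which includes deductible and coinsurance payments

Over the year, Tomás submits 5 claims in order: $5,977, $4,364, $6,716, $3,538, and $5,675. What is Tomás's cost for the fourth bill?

Bill 1, $5,977: deductible takes $1,500, $4,477 remains; coinsurance $4,477 × 20% = $895.40. Patient pays $2,395.40; OOP now $2,395.40.
Bill 2, $4,364: deductible already satisfied, so patient's share is 20% × $4,364 = $872.80. Patient pays $872.80; OOP now $3,268.20.
Bill 3, $6,716: deductible already satisfied, so patient's share is 20% × $6,716 = $1,343.20. Patient owes $1,343.20 (running OOP $4,611.40).
Bill 4, $3,538: 20% coinsurance on $3,538 = $707.60. Cost to patient: $707.60. OOP to date $5,319.

$707.60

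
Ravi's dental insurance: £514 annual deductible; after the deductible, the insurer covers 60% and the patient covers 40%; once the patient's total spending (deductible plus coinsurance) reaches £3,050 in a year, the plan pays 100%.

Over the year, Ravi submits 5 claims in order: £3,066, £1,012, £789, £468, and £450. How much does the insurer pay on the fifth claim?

£270

Claim 1 (£3,066): £514 finishes the deductible; £2,552 goes to coinsurance; patient's 40% is £1,020.80. Patient pays £1,534.80; OOP now £1,534.80. Insurer: £3,066 − £1,534.80 = £1,531.20.
Claim 2 (£1,012): deductible already satisfied, so patient's share is 40% × £1,012 = £404.80. Patient owes £404.80 (running OOP £1,939.60). Plan pays £1,012 − £404.80 = £607.20.
Claim 3 (£789): 40% coinsurance on £789 = £315.60. Patient pays £315.60; OOP now £2,255.20. Plan pays £789 − £315.60 = £473.40.
Claim 4 (£468): 40% coinsurance on £468 = £187.20. Patient owes £187.20 (running OOP £2,442.40). Insurer: £468 − £187.20 = £280.80.
Claim 5 (£450): 40% coinsurance on £450 = £180. Patient pays £180; OOP now £2,622.40. Insurer: £450 − £180 = £270.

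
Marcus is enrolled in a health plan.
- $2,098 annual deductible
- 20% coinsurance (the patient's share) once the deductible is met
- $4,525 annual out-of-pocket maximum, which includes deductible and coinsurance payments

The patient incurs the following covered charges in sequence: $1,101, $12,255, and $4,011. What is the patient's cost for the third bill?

$175.40

Claim 1 ($1,101): all of it applies to the deductible. Patient owes $1,101 (running OOP $1,101).
Claim 2 ($12,255): deductible takes $997, $11,258 remains; 20% of $11,258 = $2,251.60. Patient owes $3,248.60 (running OOP $4,349.60).
Claim 3 ($4,011): deductible met; 20% of $4,011 = $802.20. OOP would hit $5,151.80 > $4,525, so the cap limits the patient to $4,525 − $4,349.60 = $175.40.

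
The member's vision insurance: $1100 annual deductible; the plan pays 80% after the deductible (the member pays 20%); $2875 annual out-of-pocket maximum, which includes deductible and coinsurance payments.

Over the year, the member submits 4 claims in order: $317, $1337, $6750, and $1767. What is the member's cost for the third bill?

$1350

Claim 1 — $317: fully absorbed by the deductible. Member owes $317 (running OOP $317).
Claim 2 — $1337: deductible takes $783, $554 remains; coinsurance $554 × 20% = $110.80. Member owes $893.80 (running OOP $1210.80).
Claim 3 — $6750: deductible already satisfied, so member's share is 20% × $6750 = $1350. Member owes $1350 (running OOP $2560.80).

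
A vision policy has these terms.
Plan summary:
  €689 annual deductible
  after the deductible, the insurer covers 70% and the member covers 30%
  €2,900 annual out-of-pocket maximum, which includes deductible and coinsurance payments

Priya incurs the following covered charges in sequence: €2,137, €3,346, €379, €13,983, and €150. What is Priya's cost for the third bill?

€113.70

#1 (€2,137): deductible takes €689, €1,448 remains; coinsurance €1,448 × 30% = €434.40. Member owes €1,123.40 (running OOP €1,123.40).
#2 (€3,346): 30% coinsurance on €3,346 = €1,003.80. Member pays €1,003.80; OOP now €2,127.20.
#3 (€379): deductible already satisfied, so member's share is 30% × €379 = €113.70. Member owes €113.70 (running OOP €2,240.90).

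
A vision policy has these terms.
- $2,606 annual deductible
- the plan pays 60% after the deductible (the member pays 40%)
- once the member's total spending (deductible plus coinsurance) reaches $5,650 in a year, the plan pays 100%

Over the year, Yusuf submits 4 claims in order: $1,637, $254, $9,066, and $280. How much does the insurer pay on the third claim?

Claim 1 — $1,637: all of it applies to the deductible. Cost to member: $1,637. OOP to date $1,637. Insurer: $1,637 − $1,637 = $0.
Claim 2 — $254: fully absorbed by the deductible. Cost to member: $254. OOP to date $1,891. Insurer: $254 − $254 = $0.
Claim 3 — $9,066: deductible takes $715, $8,351 remains; 40% of $8,351 = $3,340.40. Claim cost before the cap: $715 + $3,340.40 = $4,055.40. OOP would hit $5,946.40 > $5,650, so the cap limits the member to $5,650 − $1,891 = $3,759. Insurer: $9,066 − $3,759 = $5,307.

$5,307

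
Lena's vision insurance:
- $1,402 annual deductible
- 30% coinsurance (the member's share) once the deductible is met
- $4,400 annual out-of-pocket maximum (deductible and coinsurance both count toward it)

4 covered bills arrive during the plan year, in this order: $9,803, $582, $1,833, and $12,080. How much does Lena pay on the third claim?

$303.10

#1 ($9,803): deductible takes $1,402, $8,401 remains; member's 30% is $2,520.30. Member owes $3,922.30 (running OOP $3,922.30).
#2 ($582): deductible met; 30% of $582 = $174.60. Member pays $174.60; OOP now $4,096.90.
#3 ($1,833): deductible already satisfied, so member's share is 30% × $1,833 = $549.90. OOP would hit $4,646.80 > $4,400, so the cap limits the member to $4,400 − $4,096.90 = $303.10.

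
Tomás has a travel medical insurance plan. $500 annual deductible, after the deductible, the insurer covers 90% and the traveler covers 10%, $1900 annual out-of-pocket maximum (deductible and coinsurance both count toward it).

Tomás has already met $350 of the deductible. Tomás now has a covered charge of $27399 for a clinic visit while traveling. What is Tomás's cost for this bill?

$1550

Remaining deductible: $500 − $350 = $150.
After the $150 deductible portion, $27399 − $150 = $27249 is subject to coinsurance.
Traveler's 10% share of $27249 is $2724.90.
That puts the traveler's cost at $150 + $2724.90 = $2874.90 before any cap.
Adding $2874.90 to the $350 already spent would give $3224.90, which exceeds the $1900 cap; the traveler pays just $1900 − $350 = $1550.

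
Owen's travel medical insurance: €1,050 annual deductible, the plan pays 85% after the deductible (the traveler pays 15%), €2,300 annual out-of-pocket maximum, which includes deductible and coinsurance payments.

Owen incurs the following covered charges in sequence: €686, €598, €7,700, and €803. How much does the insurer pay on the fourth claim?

Claim 1 (€686): entire amount goes to the deductible. Traveler owes €686 (running OOP €686). Insurer: €686 − €686 = €0.
Claim 2 (€598): €364 to deductible, leaving €234; coinsurance €234 × 15% = €35.10. Traveler owes €399.10 (running OOP €1,085.10). Insurer: €598 − €399.10 = €198.90.
Claim 3 (€7,700): 15% coinsurance on €7,700 = €1,155. Traveler owes €1,155 (running OOP €2,240.10). Insurer: €7,700 − €1,155 = €6,545.
Claim 4 (€803): deductible already satisfied, so traveler's share is 15% × €803 = €120.45. OOP would hit €2,360.55 > €2,300, so the cap limits the traveler to €2,300 − €2,240.10 = €59.90. Insurer: €803 − €59.90 = €743.10.

€743.10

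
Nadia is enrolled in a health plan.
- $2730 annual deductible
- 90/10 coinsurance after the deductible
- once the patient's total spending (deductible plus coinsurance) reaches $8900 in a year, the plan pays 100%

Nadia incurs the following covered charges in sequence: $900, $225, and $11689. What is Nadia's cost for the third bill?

$2613.40

Claim 1 ($900): all of it applies to the deductible. Patient owes $900 (running OOP $900).
Claim 2 ($225): entire amount goes to the deductible. Cost to patient: $225. OOP to date $1125.
Claim 3 ($11689): $1605 finishes the deductible; $10084 goes to coinsurance; 10% of $10084 = $1008.40. Patient owes $2613.40 (running OOP $3738.40).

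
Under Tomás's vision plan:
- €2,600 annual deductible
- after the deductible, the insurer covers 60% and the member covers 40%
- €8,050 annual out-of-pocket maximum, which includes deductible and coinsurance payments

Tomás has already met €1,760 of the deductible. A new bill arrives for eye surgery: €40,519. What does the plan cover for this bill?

€34,229

€1,760 of the €2,600 deductible is already met, leaving €840.
That leaves €40,519 − €840 = €39,679 for coinsurance.
40% of €39,679 = €15,871.60 falls to the member.
Member responsibility before any cap: €840 + €15,871.60 = €16,711.60.
Adding €16,711.60 to the €1,760 already spent would give €18,471.60, which exceeds the €8,050 cap; the member pays just €8,050 − €1,760 = €6,290.
Insurer pays the balance: €40,519 − €6,290 = €34,229.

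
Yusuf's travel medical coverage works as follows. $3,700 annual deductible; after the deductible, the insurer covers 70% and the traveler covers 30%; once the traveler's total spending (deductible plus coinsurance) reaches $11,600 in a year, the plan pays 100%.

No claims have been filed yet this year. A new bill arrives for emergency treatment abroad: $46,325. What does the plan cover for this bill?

Deductible not yet touched, so the first $3,700 of the bill goes to the deductible.
That leaves $46,325 − $3,700 = $42,625 for coinsurance.
Coinsurance: $42,625 × 30% = $12,787.50.
So the traveler owes $3,700 + $12,787.50 = $16,487.50 before any cap.
Adding $16,487.50 to the $0 already spent would give $16,487.50, which exceeds the $11,600 cap; the traveler pays just $11,600 − $0 = $11,600.
Insurer pays the balance: $46,325 − $11,600 = $34,725.

$34,725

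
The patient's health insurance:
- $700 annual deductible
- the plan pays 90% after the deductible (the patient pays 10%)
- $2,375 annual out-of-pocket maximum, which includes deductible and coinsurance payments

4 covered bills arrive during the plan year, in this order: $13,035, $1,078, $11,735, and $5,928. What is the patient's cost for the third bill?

Claim 1 — $13,035: $700 to deductible, leaving $12,335; patient's 10% is $1,233.50. Patient pays $1,933.50; OOP now $1,933.50.
Claim 2 — $1,078: 10% coinsurance on $1,078 = $107.80. Cost to patient: $107.80. OOP to date $2,041.30.
Claim 3 — $11,735: deductible met; 10% of $11,735 = $1,173.50. Adding that to $2,041.30 gives $3,214.80, past the $2,375 cap; patient pays only $2,375 − $2,041.30 = $333.70.

$333.70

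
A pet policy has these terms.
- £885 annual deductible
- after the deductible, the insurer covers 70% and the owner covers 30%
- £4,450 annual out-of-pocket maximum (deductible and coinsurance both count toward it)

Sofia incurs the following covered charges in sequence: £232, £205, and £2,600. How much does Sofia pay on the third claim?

£1,093.60

Bill 1, £232: all of it applies to the deductible. Cost to owner: £232. OOP to date £232.
Bill 2, £205: all of it applies to the deductible. Owner owes £205 (running OOP £437).
Bill 3, £2,600: deductible takes £448, £2,152 remains; owner's 30% is £645.60. Owner pays £1,093.60; OOP now £1,530.60.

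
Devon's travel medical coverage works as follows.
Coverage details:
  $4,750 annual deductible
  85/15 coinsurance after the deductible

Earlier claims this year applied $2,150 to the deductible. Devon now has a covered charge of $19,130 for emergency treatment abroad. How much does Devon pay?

Remaining deductible: $4,750 − $2,150 = $2,600.
That leaves $19,130 − $2,600 = $16,530 for coinsurance.
Coinsurance: $16,530 × 15% = $2,479.50.
So the traveler owes $2,600 + $2,479.50 = $5,079.50.

$5,079.50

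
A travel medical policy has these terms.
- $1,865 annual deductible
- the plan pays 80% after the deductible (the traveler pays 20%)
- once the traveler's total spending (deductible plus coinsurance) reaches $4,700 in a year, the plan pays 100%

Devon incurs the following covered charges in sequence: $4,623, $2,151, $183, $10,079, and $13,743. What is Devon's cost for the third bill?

#1 ($4,623): deductible takes $1,865, $2,758 remains; coinsurance $2,758 × 20% = $551.60. Traveler pays $2,416.60; OOP now $2,416.60.
#2 ($2,151): deductible met; 20% of $2,151 = $430.20. Traveler pays $430.20; OOP now $2,846.80.
#3 ($183): 20% coinsurance on $183 = $36.60. Traveler pays $36.60; OOP now $2,883.40.

$36.60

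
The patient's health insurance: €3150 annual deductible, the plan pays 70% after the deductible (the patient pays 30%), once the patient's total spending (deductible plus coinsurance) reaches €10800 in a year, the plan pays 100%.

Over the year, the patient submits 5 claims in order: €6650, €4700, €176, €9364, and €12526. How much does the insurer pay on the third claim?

€123.20

Claim 1 (€6650): €3150 finishes the deductible; €3500 goes to coinsurance; coinsurance €3500 × 30% = €1050. Cost to patient: €4200. OOP to date €4200. Plan pays €6650 − €4200 = €2450.
Claim 2 (€4700): deductible already satisfied, so patient's share is 30% × €4700 = €1410. Patient pays €1410; OOP now €5610. Plan pays €4700 − €1410 = €3290.
Claim 3 (€176): 30% coinsurance on €176 = €52.80. Patient owes €52.80 (running OOP €5662.80). Plan pays €176 − €52.80 = €123.20.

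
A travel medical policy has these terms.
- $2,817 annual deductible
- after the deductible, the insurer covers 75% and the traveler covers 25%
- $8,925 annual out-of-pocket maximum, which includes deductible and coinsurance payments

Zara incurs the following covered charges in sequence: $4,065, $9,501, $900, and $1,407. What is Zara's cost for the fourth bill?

Claim 1 — $4,065: $2,817 finishes the deductible; $1,248 goes to coinsurance; traveler's 25% is $312. Traveler owes $3,129 (running OOP $3,129).
Claim 2 — $9,501: deductible met; 25% of $9,501 = $2,375.25. Cost to traveler: $2,375.25. OOP to date $5,504.25.
Claim 3 — $900: deductible already satisfied, so traveler's share is 25% × $900 = $225. Traveler pays $225; OOP now $5,729.25.
Claim 4 — $1,407: deductible met; 25% of $1,407 = $351.75. Traveler pays $351.75; OOP now $6,081.

$351.75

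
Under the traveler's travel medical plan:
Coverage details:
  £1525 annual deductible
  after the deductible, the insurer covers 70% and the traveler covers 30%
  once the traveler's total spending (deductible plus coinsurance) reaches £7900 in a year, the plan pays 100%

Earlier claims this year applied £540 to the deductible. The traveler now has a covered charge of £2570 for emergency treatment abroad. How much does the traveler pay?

£1460.50

Deductible still to meet: £1525 − £540 = £985.
That leaves £2570 − £985 = £1585 for coinsurance.
Traveler's 30% share of £1585 is £475.50.
Traveler responsibility before any cap: £985 + £475.50 = £1460.50.
Year-to-date out-of-pocket becomes £540 + £1460.50 = £2000.50, still under the £7900 maximum, so no cap applies.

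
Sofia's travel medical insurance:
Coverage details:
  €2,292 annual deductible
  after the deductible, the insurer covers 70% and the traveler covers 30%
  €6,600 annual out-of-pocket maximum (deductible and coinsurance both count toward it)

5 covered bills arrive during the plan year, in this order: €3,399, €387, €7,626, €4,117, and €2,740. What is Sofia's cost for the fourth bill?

Bill 1, €3,399: €2,292 finishes the deductible; €1,107 goes to coinsurance; 30% of €1,107 = €332.10. Traveler pays €2,624.10; OOP now €2,624.10.
Bill 2, €387: 30% coinsurance on €387 = €116.10. Cost to traveler: €116.10. OOP to date €2,740.20.
Bill 3, €7,626: 30% coinsurance on €7,626 = €2,287.80. Cost to traveler: €2,287.80. OOP to date €5,028.
Bill 4, €4,117: 30% coinsurance on €4,117 = €1,235.10. Traveler owes €1,235.10 (running OOP €6,263.10).

€1,235.10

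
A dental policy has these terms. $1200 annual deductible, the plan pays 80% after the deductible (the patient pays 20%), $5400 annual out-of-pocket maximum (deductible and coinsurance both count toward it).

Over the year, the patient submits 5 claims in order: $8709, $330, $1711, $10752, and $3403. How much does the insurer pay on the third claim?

$1368.80

Claim 1 ($8709): $1200 finishes the deductible; $7509 goes to coinsurance; coinsurance $7509 × 20% = $1501.80. Patient owes $2701.80 (running OOP $2701.80). Insurer: $8709 − $2701.80 = $6007.20.
Claim 2 ($330): deductible met; 20% of $330 = $66. Patient pays $66; OOP now $2767.80. Plan pays $330 − $66 = $264.
Claim 3 ($1711): 20% coinsurance on $1711 = $342.20. Cost to patient: $342.20. OOP to date $3110. Insurer: $1711 − $342.20 = $1368.80.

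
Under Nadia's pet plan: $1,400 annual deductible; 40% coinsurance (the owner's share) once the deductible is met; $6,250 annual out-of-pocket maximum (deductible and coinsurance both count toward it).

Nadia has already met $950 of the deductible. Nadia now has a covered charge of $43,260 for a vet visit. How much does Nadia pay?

$950 of the $1,400 deductible is already met, leaving $450.
That leaves $43,260 − $450 = $42,810 for coinsurance.
Coinsurance: $42,810 × 40% = $17,124.
Owner responsibility before any cap: $450 + $17,124 = $17,574.
Year-to-date out-of-pocket would reach $950 + $17,574 = $18,524, above the $6,250 maximum, so the owner pays only $6,250 − $950 = $5,300.

$5,300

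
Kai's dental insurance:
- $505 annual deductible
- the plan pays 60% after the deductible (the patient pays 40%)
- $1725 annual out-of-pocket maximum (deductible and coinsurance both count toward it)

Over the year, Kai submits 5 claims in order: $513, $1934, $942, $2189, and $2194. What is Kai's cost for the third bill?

$376.80

Claim 1 ($513): $505 finishes the deductible; $8 goes to coinsurance; 40% of $8 = $3.20. Cost to patient: $508.20. OOP to date $508.20.
Claim 2 ($1934): 40% coinsurance on $1934 = $773.60. Patient owes $773.60 (running OOP $1281.80).
Claim 3 ($942): 40% coinsurance on $942 = $376.80. Cost to patient: $376.80. OOP to date $1658.60.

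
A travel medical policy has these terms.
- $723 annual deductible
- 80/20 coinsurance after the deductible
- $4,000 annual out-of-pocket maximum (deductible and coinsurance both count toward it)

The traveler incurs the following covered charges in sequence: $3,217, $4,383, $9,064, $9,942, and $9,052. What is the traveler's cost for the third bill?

$1,812.80

Claim 1 ($3,217): deductible takes $723, $2,494 remains; 20% of $2,494 = $498.80. Cost to traveler: $1,221.80. OOP to date $1,221.80.
Claim 2 ($4,383): deductible met; 20% of $4,383 = $876.60. Cost to traveler: $876.60. OOP to date $2,098.40.
Claim 3 ($9,064): 20% coinsurance on $9,064 = $1,812.80. Cost to traveler: $1,812.80. OOP to date $3,911.20.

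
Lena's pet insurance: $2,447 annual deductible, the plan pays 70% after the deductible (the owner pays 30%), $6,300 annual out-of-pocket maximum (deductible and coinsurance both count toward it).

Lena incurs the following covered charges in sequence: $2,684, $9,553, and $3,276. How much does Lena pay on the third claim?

$916

Bill 1, $2,684: deductible takes $2,447, $237 remains; owner's 30% is $71.10. Owner pays $2,518.10; OOP now $2,518.10.
Bill 2, $9,553: deductible met; 30% of $9,553 = $2,865.90. Cost to owner: $2,865.90. OOP to date $5,384.
Bill 3, $3,276: deductible already satisfied, so owner's share is 30% × $3,276 = $982.80. Adding that to $5,384 gives $6,366.80, past the $6,300 cap; owner pays only $6,300 − $5,384 = $916.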